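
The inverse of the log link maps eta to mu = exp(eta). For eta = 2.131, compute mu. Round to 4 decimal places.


The inverse log link gives:
mu = exp(2.131) = 8.4233.

8.4233


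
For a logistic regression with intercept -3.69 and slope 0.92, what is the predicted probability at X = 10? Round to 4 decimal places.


Linear predictor: z = -3.69 + 0.92 * 10 = 5.5100.
P = 1/(1 + exp(-5.5100)) = 1/(1 + 0.0040) = 0.9960.

0.9960


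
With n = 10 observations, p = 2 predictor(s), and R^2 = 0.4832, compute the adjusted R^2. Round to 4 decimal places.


Plug in: Adj R^2 = 1 - (1 - 0.4832) * 9/7.
= 1 - 0.5168 * 9/7
= 1 - 4.6512 / 7
= 1 - 0.6645 = 0.3355.

0.3355


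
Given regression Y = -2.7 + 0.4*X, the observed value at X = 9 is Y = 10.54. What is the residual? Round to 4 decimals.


Fitted value at X = 9 is yhat = -2.7 + 0.4*9 = 0.9000.
Residual = 10.54 - 0.9000 = 9.6400.

9.6400


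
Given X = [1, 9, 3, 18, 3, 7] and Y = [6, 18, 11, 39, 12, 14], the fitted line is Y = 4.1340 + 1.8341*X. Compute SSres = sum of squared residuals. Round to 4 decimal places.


Predicted values from Y = 4.1340 + 1.8341*X.
Residuals: [0.0319, -2.6409, 1.3637, 1.8522, 2.3637, -2.9727].
SSres = 26.6897.

26.6897


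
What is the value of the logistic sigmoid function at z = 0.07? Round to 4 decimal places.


exp(-0.0700) = 0.9324.
1 + exp(-z) = 1.9324.
sigmoid = 1/1.9324 = 0.5175.

0.5175


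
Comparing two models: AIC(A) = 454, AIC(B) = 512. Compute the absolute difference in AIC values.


Compute |454 - 512| = 58.
Model A has the smaller AIC.

58


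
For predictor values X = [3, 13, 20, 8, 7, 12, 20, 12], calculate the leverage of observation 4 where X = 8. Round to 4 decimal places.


n = 8, xbar = 11.8750.
SXX = sum((xi - xbar)^2) = 250.8750.
h = 1/8 + (8 - 11.8750)^2 / 250.8750 = 0.1849.

0.1849


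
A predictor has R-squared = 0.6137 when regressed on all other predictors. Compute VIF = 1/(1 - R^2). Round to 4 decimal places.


VIF = 1 / (1 - 0.6137).
= 1 / 0.3863 = 2.5887.

2.5887


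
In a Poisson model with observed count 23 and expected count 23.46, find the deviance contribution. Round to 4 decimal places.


First: ln(23/23.46) = -0.019803.
Then: 23 * -0.019803 = -0.455469.
y - mu = 23 - 23.46 = -0.46.
D = 2(-0.455469 - -0.46) = 0.009062, which rounds to 0.0091.

0.0091


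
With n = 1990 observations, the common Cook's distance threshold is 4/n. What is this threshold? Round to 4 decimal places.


Cook's distance cutoff = 4/n = 4/1990.
= 0.0020.

0.0020


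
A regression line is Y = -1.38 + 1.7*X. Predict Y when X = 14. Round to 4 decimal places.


Predicted value:
Y = -1.38 + (1.7)(14) = -1.38 + 23.8000 = 22.4200.

22.4200


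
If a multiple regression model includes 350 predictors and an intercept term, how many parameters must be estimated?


Including the intercept, the model has 350 predictor coefficients + 1 intercept.
Total = 351.

351


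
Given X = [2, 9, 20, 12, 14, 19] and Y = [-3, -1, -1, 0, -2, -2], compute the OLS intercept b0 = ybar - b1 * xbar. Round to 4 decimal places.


The slope is b1 = 0.0582.
Sample means are xbar = 12.6667 and ybar = -1.5000.
Intercept: b0 = -1.5000 - (0.0582)(12.6667) = -2.2373.

-2.2373


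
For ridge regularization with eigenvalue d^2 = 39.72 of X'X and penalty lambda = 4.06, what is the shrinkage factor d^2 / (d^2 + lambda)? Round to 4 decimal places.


Denominator = d^2 + lambda = 39.72 + 4.06 = 43.7800.
Shrinkage = 39.72 / 43.7800 = 0.9073.

0.9073


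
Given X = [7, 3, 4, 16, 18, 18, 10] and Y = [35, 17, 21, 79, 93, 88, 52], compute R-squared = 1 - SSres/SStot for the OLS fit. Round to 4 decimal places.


Fit the OLS line: b0 = 1.6712, b1 = 4.9119.
SSres = 17.4644.
SStot = 6118.0000.
R^2 = 1 - 17.4644/6118.0000 = 0.9971.

0.9971


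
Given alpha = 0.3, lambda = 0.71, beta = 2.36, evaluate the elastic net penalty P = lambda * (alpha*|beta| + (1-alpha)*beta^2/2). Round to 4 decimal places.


Compute:
L1 = 0.3 * 2.36 = 0.7080.
L2 = 0.7 * 2.36^2 / 2 = 1.9494.
Penalty = 0.71 * (0.7080 + 1.9494) = 1.8867.

1.8867


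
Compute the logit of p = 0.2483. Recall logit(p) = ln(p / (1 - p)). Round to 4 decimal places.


Compute the odds: 0.2483/0.7517 = 0.3303.
Take the natural log: ln(0.3303) = -1.1077.

-1.1077


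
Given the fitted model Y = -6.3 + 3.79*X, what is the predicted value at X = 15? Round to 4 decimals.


Substitute X = 15 into the equation:
Y = -6.3 + 3.79 * 15 = -6.3 + 56.8500 = 50.5500.

50.5500


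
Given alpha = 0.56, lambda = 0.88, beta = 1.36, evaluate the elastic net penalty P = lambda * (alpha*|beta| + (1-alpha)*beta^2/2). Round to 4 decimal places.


L1 component = 0.56 * |1.36| = 0.7616.
L2 component = 0.44 * 1.36^2 / 2 = 0.4069.
Penalty = 0.88 * (0.7616 + 0.4069) = 0.88 * 1.1685 = 1.0283.

1.0283


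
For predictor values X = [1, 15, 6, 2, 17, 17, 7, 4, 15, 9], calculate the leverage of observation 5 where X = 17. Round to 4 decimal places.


Compute xbar = 9.3000 with n = 10 observations.
SXX = 350.1000.
Leverage = 1/10 + (17 - 9.3000)^2/350.1000 = 0.2694.

0.2694


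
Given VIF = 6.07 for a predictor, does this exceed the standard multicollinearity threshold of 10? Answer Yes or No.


The threshold is 10.
VIF = 6.07 is < 10.
Multicollinearity indication: No.

No


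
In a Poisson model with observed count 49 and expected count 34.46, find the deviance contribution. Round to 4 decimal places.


Compute y*ln(y/mu) = 49*ln(49/34.46) = 49*0.352021 = 17.249029.
y - mu = 14.54.
D = 2*(17.249029 - (14.54)) = 5.418058, which rounds to 5.4181.

5.4181


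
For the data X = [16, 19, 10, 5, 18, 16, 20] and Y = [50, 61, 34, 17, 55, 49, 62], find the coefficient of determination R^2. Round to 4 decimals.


After computing the OLS fit (b0=2.7658, b1=2.9677):
SSres = 9.2439, SStot = 1566.8571.
R^2 = 1 - 9.2439/1566.8571 = 0.9941.

0.9941


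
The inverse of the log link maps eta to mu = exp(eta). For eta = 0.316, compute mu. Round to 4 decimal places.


mu = exp(eta) = exp(0.316).
= 1.3716.

1.3716


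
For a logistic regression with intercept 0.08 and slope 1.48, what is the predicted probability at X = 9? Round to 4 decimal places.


z = 0.08 + 1.48 * 9 = 13.4000.
Sigmoid: P = 1 / (1 + exp(-13.4000)) = 1.0000.

1.0000


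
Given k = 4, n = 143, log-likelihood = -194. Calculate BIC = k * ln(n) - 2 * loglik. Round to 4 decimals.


ln(143) = 4.962845.
k * ln(n) = 4 * 4.962845 = 19.851380.
-2L = 388.
BIC = 19.851380 + 388 = 407.851380, which rounds to 407.8514.

407.8514


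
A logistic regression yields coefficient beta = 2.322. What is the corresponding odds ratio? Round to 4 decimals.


The odds ratio is computed as:
OR = e^(2.322) = 10.1960.

10.1960


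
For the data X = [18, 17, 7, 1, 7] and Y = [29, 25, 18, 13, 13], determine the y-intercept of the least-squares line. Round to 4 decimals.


First find the slope: b1 = 0.9292.
Means: xbar = 10.0000, ybar = 19.6000.
b0 = ybar - b1 * xbar = 19.6000 - 0.9292 * 10.0000 = 10.3075.

10.3075


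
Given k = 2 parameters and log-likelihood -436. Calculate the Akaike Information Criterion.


Compute:
2k = 2*2 = 4.
-2*loglik = -2*(-436) = 872.
AIC = 4 + 872 = 876.

876


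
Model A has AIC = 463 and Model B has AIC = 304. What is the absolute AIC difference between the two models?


Compute |463 - 304| = 159.
Model B has the smaller AIC.

159


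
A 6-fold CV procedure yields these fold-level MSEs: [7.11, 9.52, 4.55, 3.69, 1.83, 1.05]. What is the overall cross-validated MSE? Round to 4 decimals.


Total MSE across folds = 27.7500.
CV-MSE = 27.7500/6 = 4.6250.

4.6250


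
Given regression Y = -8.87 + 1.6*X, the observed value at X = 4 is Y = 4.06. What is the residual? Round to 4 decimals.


Fitted value at X = 4 is yhat = -8.87 + 1.6*4 = -2.4700.
Residual = 4.06 - -2.4700 = 6.5300.

6.5300


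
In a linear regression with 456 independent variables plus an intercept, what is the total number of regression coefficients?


Including the intercept, the model has 456 predictor coefficients + 1 intercept.
Total = 457.

457


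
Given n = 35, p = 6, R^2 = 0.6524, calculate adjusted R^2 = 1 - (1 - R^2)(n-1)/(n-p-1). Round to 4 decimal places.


Plug in: Adj R^2 = 1 - (1 - 0.6524) * 34/28.
= 1 - 0.3476 * 34/28
= 1 - 11.8184 / 28
= 1 - 0.4221 = 0.5779.

0.5779


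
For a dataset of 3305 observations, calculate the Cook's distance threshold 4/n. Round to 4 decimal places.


The threshold is 4/n.
4/3305 = 0.0012.

0.0012


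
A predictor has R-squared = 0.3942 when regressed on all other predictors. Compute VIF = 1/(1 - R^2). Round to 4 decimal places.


VIF = 1 / (1 - 0.3942).
= 1 / 0.6058 = 1.6507.

1.6507


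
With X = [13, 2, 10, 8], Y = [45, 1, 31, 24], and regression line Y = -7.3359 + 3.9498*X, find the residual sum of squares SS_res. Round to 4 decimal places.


For each point, residual = actual - predicted.
Residuals: [0.9885, 0.4363, -1.1621, -0.2625].
Sum of squared residuals = 2.5869.

2.5869


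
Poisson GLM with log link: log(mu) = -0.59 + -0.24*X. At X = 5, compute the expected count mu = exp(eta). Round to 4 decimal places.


eta = -0.59 + -0.24 * 5 = -1.7900.
mu = exp(-1.7900) = 0.1670.

0.1670


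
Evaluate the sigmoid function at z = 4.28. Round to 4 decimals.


Compute exp(-4.2800) = 0.0138.
Sigmoid = 1 / (1 + 0.0138) = 1 / 1.0138 = 0.9863.

0.9863


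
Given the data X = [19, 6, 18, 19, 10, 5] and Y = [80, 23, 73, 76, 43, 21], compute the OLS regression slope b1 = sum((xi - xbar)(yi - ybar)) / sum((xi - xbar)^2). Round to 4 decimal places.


Calculate xbar = 12.8333, ybar = 52.6667.
S_xx = 218.8333, S_xy = 895.6667.
Using b1 = S_xy / S_xx = 895.6667 / 218.8333, we get b1 = 4.0929.

4.0929


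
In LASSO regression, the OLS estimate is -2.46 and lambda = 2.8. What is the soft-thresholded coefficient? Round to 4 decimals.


Check: |-2.46| = 2.46 vs lambda = 2.8.
Since |beta| <= lambda, the coefficient is set to 0.
Soft-thresholded coefficient = 0.0000.

0.0000


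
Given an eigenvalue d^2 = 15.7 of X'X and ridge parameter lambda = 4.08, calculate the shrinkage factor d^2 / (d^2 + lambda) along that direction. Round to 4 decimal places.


Denominator = d^2 + lambda = 15.7 + 4.08 = 19.7800.
Shrinkage = 15.7 / 19.7800 = 0.7937.

0.7937


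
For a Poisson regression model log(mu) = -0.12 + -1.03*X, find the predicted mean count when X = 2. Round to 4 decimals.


Linear predictor: eta = -0.12 + (-1.03)(2) = -2.1800.
Expected count: mu = exp(-2.1800) = 0.1130.

0.1130


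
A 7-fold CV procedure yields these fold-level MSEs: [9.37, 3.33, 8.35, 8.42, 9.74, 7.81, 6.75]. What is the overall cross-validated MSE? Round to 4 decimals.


Total MSE across folds = 53.7700.
CV-MSE = 53.7700/7 = 7.6814.

7.6814


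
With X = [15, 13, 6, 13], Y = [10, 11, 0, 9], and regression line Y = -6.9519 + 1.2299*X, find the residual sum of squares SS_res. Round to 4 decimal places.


Compute predicted values, then residuals = yi - yhat_i.
Residuals: [-1.4966, 1.9632, -0.4275, -0.0368].
SSres = sum(residual^2) = 6.2781.

6.2781


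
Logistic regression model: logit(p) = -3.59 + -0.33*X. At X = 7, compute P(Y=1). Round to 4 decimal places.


z = -3.59 + -0.33 * 7 = -5.9000.
Sigmoid: P = 1 / (1 + exp(5.9000)) = 0.0027.

0.0027


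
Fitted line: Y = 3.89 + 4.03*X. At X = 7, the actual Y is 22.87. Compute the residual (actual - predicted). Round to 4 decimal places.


Fitted value at X = 7 is yhat = 3.89 + 4.03*7 = 32.1000.
Residual = 22.87 - 32.1000 = -9.2300.

-9.2300


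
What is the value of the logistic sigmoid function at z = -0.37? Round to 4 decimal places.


First, exp(0.3700) = 1.4477.
Then sigma(z) = 1/(1 + 1.4477) = 0.4085.

0.4085


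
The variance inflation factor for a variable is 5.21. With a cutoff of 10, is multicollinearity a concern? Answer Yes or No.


Check: VIF = 5.21 vs threshold = 10.
Since 5.21 < 10, the answer is No.

No


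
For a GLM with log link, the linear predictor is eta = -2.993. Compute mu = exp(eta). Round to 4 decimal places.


mu = exp(eta) = exp(-2.993).
= 0.0501.

0.0501


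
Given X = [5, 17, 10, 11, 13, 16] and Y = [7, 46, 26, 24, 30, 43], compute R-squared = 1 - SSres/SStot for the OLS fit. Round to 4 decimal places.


Fit the OLS line: b0 = -9.0417, b1 = 3.1979.
SSres = 21.5729.
SStot = 1003.3333.
R^2 = 1 - 21.5729/1003.3333 = 0.9785.

0.9785


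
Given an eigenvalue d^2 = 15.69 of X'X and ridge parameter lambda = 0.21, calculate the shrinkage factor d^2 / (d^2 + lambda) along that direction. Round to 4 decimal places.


d^2 + lambda = 15.69 + 0.21 = 15.9000.
Shrinkage factor = 15.69/15.9000 = 0.9868.

0.9868


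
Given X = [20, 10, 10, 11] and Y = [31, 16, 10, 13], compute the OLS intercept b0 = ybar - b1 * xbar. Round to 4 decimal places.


First find the slope: b1 = 1.8445.
Means: xbar = 12.7500, ybar = 17.5000.
b0 = ybar - b1 * xbar = 17.5000 - 1.8445 * 12.7500 = -6.0177.

-6.0177


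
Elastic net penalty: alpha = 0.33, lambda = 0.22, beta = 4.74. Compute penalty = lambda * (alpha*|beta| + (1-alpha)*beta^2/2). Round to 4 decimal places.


L1 component = 0.33 * |4.74| = 1.5642.
L2 component = 0.67 * 4.74^2 / 2 = 7.5266.
Penalty = 0.22 * (1.5642 + 7.5266) = 0.22 * 9.0908 = 2.0000.

2.0000


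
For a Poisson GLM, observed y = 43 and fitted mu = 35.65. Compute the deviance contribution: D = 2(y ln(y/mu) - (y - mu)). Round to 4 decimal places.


y/mu = 43/35.65 = 1.206171 (approx.), and ln(43/35.65) = 0.187451.
y * ln(y/mu) = 43 * 0.187451 = 8.060393.
y - mu = 7.35.
D = 2 * (8.060393 - 7.35) = 1.420786, which rounds to 1.4208.

1.4208


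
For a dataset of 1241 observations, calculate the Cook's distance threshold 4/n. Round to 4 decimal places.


The threshold is 4/n.
4/1241 = 0.0032.

0.0032


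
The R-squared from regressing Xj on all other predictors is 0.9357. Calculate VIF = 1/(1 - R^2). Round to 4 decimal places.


VIF = 1 / (1 - 0.9357).
= 1 / 0.0643 = 15.5521.

15.5521


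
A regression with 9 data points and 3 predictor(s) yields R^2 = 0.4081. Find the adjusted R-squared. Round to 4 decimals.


Plug in: Adj R^2 = 1 - (1 - 0.4081) * 8/5.
= 1 - 0.5919 * 8/5
= 1 - 4.7352 / 5
= 1 - 0.9470 = 0.0530.

0.0530


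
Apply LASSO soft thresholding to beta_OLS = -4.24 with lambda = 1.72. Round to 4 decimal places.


Check: |-4.24| = 4.24 vs lambda = 1.72.
Since |beta| > lambda, coefficient = sign(beta)*(|beta| - lambda) = -2.5200.
Soft-thresholded coefficient = -2.5200.

-2.5200


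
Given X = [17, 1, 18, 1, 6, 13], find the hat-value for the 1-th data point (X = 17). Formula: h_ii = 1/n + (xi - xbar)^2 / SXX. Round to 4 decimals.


Mean of X: xbar = 9.3333.
SXX = 297.3333.
For X = 17: h = 1/6 + (17 - 9.3333)^2/297.3333 = 0.3643.

0.3643


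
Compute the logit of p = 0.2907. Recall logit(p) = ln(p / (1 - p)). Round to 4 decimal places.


Compute the odds: 0.2907/0.7093 = 0.4098.
Take the natural log: ln(0.4098) = -0.8920.

-0.8920


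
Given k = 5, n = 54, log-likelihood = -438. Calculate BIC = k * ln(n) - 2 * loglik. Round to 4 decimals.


Compute k*ln(n) = 5*ln(54) = 5*3.988984 = 19.944920.
Then -2*loglik = 876.
BIC = 19.944920 + 876 = 895.944920, which rounds to 895.9449.

895.9449


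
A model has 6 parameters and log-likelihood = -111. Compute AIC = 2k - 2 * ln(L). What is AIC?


AIC = 2*6 - 2*(-111).
= 12 + 222 = 234.

234


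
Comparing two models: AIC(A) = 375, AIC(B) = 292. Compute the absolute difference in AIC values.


|AIC_A - AIC_B| = |375 - 292| = 83.
Model B is preferred (lower AIC).

83


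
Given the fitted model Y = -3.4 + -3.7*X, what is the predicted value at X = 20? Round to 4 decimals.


Predicted value:
Y = -3.4 + (-3.7)(20) = -3.4 + -74.0000 = -77.4000.

-77.4000


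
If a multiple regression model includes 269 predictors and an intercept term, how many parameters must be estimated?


Including the intercept, the model has 269 predictor coefficients + 1 intercept.
Total = 270.

270


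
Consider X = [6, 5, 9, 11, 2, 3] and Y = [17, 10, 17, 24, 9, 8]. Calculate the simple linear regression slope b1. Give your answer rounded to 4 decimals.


The sample means are xbar = 6.0000 and ybar = 14.1667.
Compute S_xx = 60.0000 and S_xy = 101.0000.
Slope b1 = S_xy / S_xx = 101.0000 / 60.0000 = 1.6833.

1.6833


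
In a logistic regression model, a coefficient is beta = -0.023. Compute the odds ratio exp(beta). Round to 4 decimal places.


The odds ratio is computed as:
OR = e^(-0.023) = 0.9773.

0.9773


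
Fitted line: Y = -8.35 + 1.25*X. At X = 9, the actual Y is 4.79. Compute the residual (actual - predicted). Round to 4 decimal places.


Compute yhat = -8.35 + (1.25)(9) = 2.9000.
Residual = actual - predicted = 4.79 - 2.9000 = 1.8900.

1.8900


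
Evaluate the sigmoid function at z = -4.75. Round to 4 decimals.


exp(4.7500) = 115.5843.
1 + exp(-z) = 116.5843.
sigmoid = 1/116.5843 = 0.0086.

0.0086


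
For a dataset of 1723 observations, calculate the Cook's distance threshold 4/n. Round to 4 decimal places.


Cook's distance cutoff = 4/n = 4/1723.
= 0.0023.

0.0023


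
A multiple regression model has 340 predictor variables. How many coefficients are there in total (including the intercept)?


Each predictor gets one coefficient, plus one intercept.
Total parameters = 340 + 1 = 341.

341


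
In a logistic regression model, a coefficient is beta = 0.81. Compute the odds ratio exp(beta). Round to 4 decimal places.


Odds ratio = exp(beta) = exp(0.81).
= 2.2479.

2.2479


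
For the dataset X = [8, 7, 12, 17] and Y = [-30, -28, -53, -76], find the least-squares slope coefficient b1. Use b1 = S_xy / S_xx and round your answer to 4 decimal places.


First compute the means: xbar = 11.0000, ybar = -46.7500.
Then S_xx = sum((xi - xbar)^2) = 62.0000.
S_xy = sum((xi - xbar)(yi - ybar)) = -307.0000.
b1 = S_xy / S_xx = -307.0000 / 62.0000 = -4.9516.

-4.9516


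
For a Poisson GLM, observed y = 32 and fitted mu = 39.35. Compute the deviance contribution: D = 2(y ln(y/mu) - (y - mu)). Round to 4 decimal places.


y/mu = 32/39.35 = 0.813215 (approx.), and ln(32/39.35) = -0.206760.
y * ln(y/mu) = 32 * -0.206760 = -6.616320.
y - mu = -7.35.
D = 2 * (-6.616320 - -7.35) = 1.467360, which rounds to 1.4674.

1.4674


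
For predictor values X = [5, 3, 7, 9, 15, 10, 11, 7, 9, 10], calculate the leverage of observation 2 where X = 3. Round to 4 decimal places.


n = 10, xbar = 8.6000.
SXX = sum((xi - xbar)^2) = 100.4000.
h = 1/10 + (3 - 8.6000)^2 / 100.4000 = 0.4124.

0.4124


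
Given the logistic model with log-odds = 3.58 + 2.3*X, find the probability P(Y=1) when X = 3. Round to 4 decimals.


Compute z = 3.58 + (2.3)(3) = 10.4800.
exp(-z) = 0.0000.
P = 1/(1 + 0.0000) = 1.0000.

1.0000


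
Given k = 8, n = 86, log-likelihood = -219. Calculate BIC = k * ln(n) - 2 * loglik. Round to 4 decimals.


ln(86) = 4.454347.
k * ln(n) = 8 * 4.454347 = 35.634776.
-2L = 438.
BIC = 35.634776 + 438 = 473.634776, which rounds to 473.6348.

473.6348


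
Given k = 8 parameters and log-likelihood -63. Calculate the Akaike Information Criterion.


AIC = 2*8 - 2*(-63).
= 16 + 126 = 142.

142


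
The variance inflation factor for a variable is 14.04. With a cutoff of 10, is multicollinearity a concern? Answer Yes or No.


Compare VIF = 14.04 to the threshold of 10.
14.04 >= 10, so the answer is Yes.

Yes


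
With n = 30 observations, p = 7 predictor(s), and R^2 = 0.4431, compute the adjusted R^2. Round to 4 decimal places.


Using the formula:
(1 - 0.4431) = 0.5569.
Multiply by 29/22: 0.5569 * 29 = 16.1501, then 16.1501 / 22 = 0.7341.
Adj R^2 = 1 - 0.7341 = 0.2659.

0.2659


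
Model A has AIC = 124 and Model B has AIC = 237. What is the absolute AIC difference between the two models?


Absolute difference = |124 - 237| = 113.
The model with lower AIC (A) is preferred.

113


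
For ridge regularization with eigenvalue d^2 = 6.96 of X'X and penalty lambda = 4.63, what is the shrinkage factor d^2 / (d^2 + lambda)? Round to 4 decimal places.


Compute the denominator: 6.96 + 4.63 = 11.5900.
Shrinkage factor = 6.96 / 11.5900 = 0.6005.

0.6005


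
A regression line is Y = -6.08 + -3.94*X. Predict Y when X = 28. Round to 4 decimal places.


Predicted value:
Y = -6.08 + (-3.94)(28) = -6.08 + -110.3200 = -116.4000.

-116.4000


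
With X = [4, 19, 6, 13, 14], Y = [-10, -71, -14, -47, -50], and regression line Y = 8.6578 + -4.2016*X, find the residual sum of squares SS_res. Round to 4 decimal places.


For each point, residual = actual - predicted.
Residuals: [-1.8514, 0.1726, 2.5518, -1.0370, 0.1646].
Sum of squared residuals = 11.0716.

11.0716


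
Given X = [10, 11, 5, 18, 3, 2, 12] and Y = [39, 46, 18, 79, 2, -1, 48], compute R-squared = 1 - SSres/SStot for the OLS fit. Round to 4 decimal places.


The fitted line is Y = -10.4759 + 4.9890*X.
SSres = 23.6908, SStot = 4888.0000.
R^2 = 1 - SSres/SStot = 0.9952.

0.9952


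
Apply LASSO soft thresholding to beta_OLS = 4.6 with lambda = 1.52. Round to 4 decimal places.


Check: |4.6| = 4.6 vs lambda = 1.52.
Since |beta| > lambda, coefficient = sign(beta)*(|beta| - lambda) = 3.0800.
Soft-thresholded coefficient = 3.0800.

3.0800


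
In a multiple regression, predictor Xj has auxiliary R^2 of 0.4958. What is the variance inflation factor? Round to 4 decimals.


Denominator: 1 - 0.4958 = 0.5042.
VIF = 1 / 0.5042 = 1.9833.

1.9833


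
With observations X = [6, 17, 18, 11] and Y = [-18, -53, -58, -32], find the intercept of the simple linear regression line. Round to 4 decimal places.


First find the slope: b1 = -3.3191.
Means: xbar = 13.0000, ybar = -40.2500.
b0 = ybar - b1 * xbar = -40.2500 - -3.3191 * 13.0000 = 2.8989.

2.8989


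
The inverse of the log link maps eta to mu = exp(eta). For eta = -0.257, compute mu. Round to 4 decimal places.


mu = exp(eta) = exp(-0.257).
= 0.7734.

0.7734


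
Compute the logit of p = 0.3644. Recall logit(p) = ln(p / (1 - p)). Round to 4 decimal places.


1 - p = 0.6356.
p/(1-p) = 0.5733.
logit = ln(0.5733) = -0.5563.

-0.5563


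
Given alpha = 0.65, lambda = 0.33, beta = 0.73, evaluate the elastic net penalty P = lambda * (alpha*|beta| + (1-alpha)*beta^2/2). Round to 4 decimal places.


Compute:
L1 = 0.65 * 0.73 = 0.4745.
L2 = 0.35 * 0.73^2 / 2 = 0.0933.
Penalty = 0.33 * (0.4745 + 0.0933) = 0.1874.

0.1874


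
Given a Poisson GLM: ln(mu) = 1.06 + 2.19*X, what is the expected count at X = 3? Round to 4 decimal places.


eta = 1.06 + 2.19 * 3 = 7.6300.
mu = exp(7.6300) = 2059.0500.

2059.0500


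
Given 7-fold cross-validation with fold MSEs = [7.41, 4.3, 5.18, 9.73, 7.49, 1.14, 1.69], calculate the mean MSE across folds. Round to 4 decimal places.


Sum of fold MSEs = 36.9400.
Average = 36.9400 / 7 = 5.2771.

5.2771


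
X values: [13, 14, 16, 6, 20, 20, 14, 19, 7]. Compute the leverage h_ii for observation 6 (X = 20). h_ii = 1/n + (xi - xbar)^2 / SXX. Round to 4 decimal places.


Compute xbar = 14.3333 with n = 9 observations.
SXX = 214.0000.
Leverage = 1/9 + (20 - 14.3333)^2/214.0000 = 0.2612.

0.2612


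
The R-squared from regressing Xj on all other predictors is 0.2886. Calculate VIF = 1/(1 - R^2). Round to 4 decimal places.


Denominator: 1 - 0.2886 = 0.7114.
VIF = 1 / 0.7114 = 1.4057.

1.4057


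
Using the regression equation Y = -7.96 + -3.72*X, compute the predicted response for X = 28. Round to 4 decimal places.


Substitute X = 28 into the equation:
Y = -7.96 + -3.72 * 28 = -7.96 + -104.1600 = -112.1200.

-112.1200


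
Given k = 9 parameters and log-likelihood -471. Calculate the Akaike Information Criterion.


AIC = 2*9 - 2*(-471).
= 18 + 942 = 960.

960


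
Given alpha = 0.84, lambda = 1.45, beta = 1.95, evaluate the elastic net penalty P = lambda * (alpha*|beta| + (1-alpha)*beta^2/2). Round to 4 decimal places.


Compute:
L1 = 0.84 * 1.95 = 1.6380.
L2 = 0.16 * 1.95^2 / 2 = 0.3042.
Penalty = 1.45 * (1.6380 + 0.3042) = 2.8162.

2.8162


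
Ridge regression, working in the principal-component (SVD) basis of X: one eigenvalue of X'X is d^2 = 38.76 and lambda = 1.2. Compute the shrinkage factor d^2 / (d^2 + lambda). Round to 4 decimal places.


Compute the denominator: 38.76 + 1.2 = 39.9600.
Shrinkage factor = 38.76 / 39.9600 = 0.9700.

0.9700


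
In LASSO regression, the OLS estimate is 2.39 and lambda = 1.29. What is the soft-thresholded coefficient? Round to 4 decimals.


Absolute value: |2.39| = 2.39.
Compare to lambda = 1.29.
Since |beta| > lambda, coefficient = sign(beta)*(|beta| - lambda) = 1.1000.

1.1000


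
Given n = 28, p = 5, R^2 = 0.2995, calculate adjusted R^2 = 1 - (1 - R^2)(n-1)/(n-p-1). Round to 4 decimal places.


Plug in: Adj R^2 = 1 - (1 - 0.2995) * 27/22.
= 1 - 0.7005 * 27/22
= 1 - 18.9135 / 22
= 1 - 0.8597 = 0.1403.

0.1403


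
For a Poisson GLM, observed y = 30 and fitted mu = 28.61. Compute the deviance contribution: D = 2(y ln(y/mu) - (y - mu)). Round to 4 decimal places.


y/mu = 30/28.61 = 1.048584 (approx.), and ln(30/28.61) = 0.047441.
y * ln(y/mu) = 30 * 0.047441 = 1.423230.
y - mu = 1.39.
D = 2 * (1.423230 - 1.39) = 0.066460, which rounds to 0.0665.

0.0665


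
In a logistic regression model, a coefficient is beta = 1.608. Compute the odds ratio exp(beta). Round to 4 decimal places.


exp(1.608) = 4.9928.
So the odds ratio is 4.9928.

4.9928


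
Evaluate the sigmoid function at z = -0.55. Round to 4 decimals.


First, exp(0.5500) = 1.7333.
Then sigma(z) = 1/(1 + 1.7333) = 0.3659.

0.3659


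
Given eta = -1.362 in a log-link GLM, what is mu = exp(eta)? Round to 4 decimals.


Apply the inverse link:
mu = e^-1.362 = 0.2561.

0.2561


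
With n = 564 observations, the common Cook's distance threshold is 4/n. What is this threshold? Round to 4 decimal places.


The threshold is 4/n.
4/564 = 0.0071.

0.0071


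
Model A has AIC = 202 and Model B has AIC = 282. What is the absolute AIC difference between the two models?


|AIC_A - AIC_B| = |202 - 282| = 80.
Model A is preferred (lower AIC).

80


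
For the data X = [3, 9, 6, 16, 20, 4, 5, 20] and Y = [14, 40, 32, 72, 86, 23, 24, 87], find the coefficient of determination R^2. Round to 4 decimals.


After computing the OLS fit (b0=4.3523, b1=4.1347):
SSres = 26.9326, SStot = 6213.5000.
R^2 = 1 - 26.9326/6213.5000 = 0.9957.

0.9957


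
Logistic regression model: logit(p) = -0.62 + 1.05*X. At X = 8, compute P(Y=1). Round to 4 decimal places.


Compute z = -0.62 + (1.05)(8) = 7.7800.
exp(-z) = 0.0004.
P = 1/(1 + 0.0004) = 0.9996.

0.9996


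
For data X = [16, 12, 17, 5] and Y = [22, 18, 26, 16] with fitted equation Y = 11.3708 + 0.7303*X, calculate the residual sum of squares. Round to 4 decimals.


Compute predicted values, then residuals = yi - yhat_i.
Residuals: [-1.0556, -2.1344, 2.2141, 0.9777].
SSres = sum(residual^2) = 11.5281.

11.5281


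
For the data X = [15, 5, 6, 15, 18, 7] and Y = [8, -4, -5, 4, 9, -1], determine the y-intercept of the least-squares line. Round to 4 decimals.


The slope is b1 = 1.0380.
Sample means are xbar = 11.0000 and ybar = 1.8333.
Intercept: b0 = 1.8333 - (1.0380)(11.0000) = -9.5844.

-9.5844


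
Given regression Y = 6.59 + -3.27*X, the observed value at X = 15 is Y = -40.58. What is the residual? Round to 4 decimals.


Predicted = 6.59 + -3.27 * 15 = -42.4600.
Residual = -40.58 - -42.4600 = 1.8800.

1.8800


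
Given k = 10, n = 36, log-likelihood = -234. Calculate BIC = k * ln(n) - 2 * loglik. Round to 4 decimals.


ln(36) = 3.583519.
k * ln(n) = 10 * 3.583519 = 35.835190.
-2L = 468.
BIC = 35.835190 + 468 = 503.835190, which rounds to 503.8352.

503.8352


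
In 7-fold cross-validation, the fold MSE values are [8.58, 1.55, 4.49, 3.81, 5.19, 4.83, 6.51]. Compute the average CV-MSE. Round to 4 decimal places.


Add all fold MSEs: 34.9600.
Divide by k = 7: 34.9600/7 = 4.9943.

4.9943


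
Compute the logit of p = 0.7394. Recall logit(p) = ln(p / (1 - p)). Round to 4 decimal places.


1 - p = 0.2606.
p/(1-p) = 2.8373.
logit = ln(2.8373) = 1.0429.

1.0429


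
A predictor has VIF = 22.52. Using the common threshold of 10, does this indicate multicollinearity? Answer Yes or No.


Compare VIF = 22.52 to the threshold of 10.
22.52 >= 10, so the answer is Yes.

Yes


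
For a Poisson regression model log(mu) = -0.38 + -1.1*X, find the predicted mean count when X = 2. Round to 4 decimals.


Compute eta = -0.38 + -1.1 * 2 = -2.5800.
Apply inverse link: mu = e^-2.5800 = 0.0758.

0.0758


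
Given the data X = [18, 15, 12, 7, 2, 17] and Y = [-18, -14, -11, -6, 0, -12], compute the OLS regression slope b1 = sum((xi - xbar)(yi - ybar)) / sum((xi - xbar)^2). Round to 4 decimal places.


First compute the means: xbar = 11.8333, ybar = -10.1667.
Then S_xx = sum((xi - xbar)^2) = 194.8333.
S_xy = sum((xi - xbar)(yi - ybar)) = -190.1667.
b1 = S_xy / S_xx = -190.1667 / 194.8333 = -0.9760.

-0.9760


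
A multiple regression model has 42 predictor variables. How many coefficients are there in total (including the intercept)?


Each predictor gets one coefficient, plus one intercept.
Total parameters = 42 + 1 = 43.

43


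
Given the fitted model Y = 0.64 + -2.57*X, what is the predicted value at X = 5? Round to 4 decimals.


Substitute X = 5 into the equation:
Y = 0.64 + -2.57 * 5 = 0.64 + -12.8500 = -12.2100.

-12.2100


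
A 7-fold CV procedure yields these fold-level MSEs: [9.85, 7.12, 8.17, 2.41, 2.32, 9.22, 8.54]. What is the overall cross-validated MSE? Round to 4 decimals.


Sum of fold MSEs = 47.6300.
Average = 47.6300 / 7 = 6.8043.

6.8043


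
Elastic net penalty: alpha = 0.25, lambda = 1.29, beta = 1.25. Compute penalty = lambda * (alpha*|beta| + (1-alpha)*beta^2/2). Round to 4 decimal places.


L1 component = 0.25 * |1.25| = 0.3125.
L2 component = 0.75 * 1.25^2 / 2 = 0.5859.
Penalty = 1.29 * (0.3125 + 0.5859) = 1.29 * 0.8984 = 1.1590.

1.1590


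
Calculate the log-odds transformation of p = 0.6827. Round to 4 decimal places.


Compute the odds: 0.6827/0.3173 = 2.1516.
Take the natural log: ln(2.1516) = 0.7662.

0.7662


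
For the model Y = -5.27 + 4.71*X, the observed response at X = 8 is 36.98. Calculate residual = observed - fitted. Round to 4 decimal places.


Compute yhat = -5.27 + (4.71)(8) = 32.4100.
Residual = actual - predicted = 36.98 - 32.4100 = 4.5700.

4.5700


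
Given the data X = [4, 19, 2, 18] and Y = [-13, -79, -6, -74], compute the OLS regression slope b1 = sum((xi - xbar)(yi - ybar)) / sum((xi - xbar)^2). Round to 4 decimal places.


The sample means are xbar = 10.7500 and ybar = -43.0000.
Compute S_xx = 242.7500 and S_xy = -1048.0000.
Slope b1 = S_xy / S_xx = -1048.0000 / 242.7500 = -4.3172.

-4.3172


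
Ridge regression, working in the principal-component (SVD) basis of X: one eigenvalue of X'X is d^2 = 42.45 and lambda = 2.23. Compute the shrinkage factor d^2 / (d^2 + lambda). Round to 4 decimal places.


Compute the denominator: 42.45 + 2.23 = 44.6800.
Shrinkage factor = 42.45 / 44.6800 = 0.9501.

0.9501


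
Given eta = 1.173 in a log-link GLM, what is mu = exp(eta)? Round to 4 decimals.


The inverse log link gives:
mu = exp(1.173) = 3.2317.

3.2317


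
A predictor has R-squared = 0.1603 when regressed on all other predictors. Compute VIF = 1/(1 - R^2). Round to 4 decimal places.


Denominator: 1 - 0.1603 = 0.8397.
VIF = 1 / 0.8397 = 1.1909.

1.1909


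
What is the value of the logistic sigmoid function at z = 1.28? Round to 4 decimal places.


Compute exp(-1.2800) = 0.2780.
Sigmoid = 1 / (1 + 0.2780) = 1 / 1.2780 = 0.7824.

0.7824


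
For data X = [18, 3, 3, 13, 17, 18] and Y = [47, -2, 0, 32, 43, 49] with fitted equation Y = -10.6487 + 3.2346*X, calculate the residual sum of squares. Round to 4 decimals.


Predicted values from Y = -10.6487 + 3.2346*X.
Residuals: [-0.5741, -1.0551, 0.9449, 0.5989, -1.3395, 1.4259].
SSres = 6.5218.

6.5218


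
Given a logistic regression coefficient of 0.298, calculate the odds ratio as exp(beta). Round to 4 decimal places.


Odds ratio = exp(beta) = exp(0.298).
= 1.3472.

1.3472


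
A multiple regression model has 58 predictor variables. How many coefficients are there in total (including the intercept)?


Each predictor gets one coefficient, plus one intercept.
Total parameters = 58 + 1 = 59.

59


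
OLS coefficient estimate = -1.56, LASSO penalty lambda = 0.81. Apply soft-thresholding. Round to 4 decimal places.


Absolute value: |-1.56| = 1.56.
Compare to lambda = 0.81.
Since |beta| > lambda, coefficient = sign(beta)*(|beta| - lambda) = -0.7500.

-0.7500


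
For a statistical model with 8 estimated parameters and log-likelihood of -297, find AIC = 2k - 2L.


Compute:
2k = 2*8 = 16.
-2*loglik = -2*(-297) = 594.
AIC = 16 + 594 = 610.

610


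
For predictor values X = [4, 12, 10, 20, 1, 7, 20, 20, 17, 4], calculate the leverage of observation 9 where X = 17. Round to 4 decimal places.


Mean of X: xbar = 11.5000.
SXX = 492.5000.
For X = 17: h = 1/10 + (17 - 11.5000)^2/492.5000 = 0.1614.

0.1614


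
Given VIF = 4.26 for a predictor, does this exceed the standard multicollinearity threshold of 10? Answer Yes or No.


Compare VIF = 4.26 to the threshold of 10.
4.26 < 10, so the answer is No.

No


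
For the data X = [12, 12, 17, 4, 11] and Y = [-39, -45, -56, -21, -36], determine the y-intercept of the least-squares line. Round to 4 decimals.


Compute b1 = -2.6912 from the OLS formula.
With xbar = 11.2000 and ybar = -39.4000, the intercept is:
b0 = -39.4000 - -2.6912 * 11.2000 = -9.2581.

-9.2581


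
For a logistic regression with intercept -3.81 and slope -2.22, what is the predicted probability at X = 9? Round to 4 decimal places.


z = -3.81 + -2.22 * 9 = -23.7900.
Sigmoid: P = 1 / (1 + exp(23.7900)) = 0.0000.

0.0000


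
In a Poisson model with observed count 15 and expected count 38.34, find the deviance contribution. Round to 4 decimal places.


y/mu = 15/38.34 = 0.391236 (approx.), and ln(15/38.34) = -0.938444.
y * ln(y/mu) = 15 * -0.938444 = -14.076660.
y - mu = -23.34.
D = 2 * (-14.076660 - -23.34) = 18.526680, which rounds to 18.5267.

18.5267


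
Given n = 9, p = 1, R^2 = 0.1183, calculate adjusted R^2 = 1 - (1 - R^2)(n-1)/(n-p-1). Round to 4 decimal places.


Using the formula:
(1 - 0.1183) = 0.8817.
Multiply by 8/7: 0.8817 * 8 = 7.0536, then 7.0536 / 7 = 1.0077.
Adj R^2 = 1 - 1.0077 = -0.0077.

-0.0077


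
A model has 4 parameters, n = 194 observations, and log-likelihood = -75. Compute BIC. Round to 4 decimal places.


Compute k*ln(n) = 4*ln(194) = 4*5.267858 = 21.071432.
Then -2*loglik = 150.
BIC = 21.071432 + 150 = 171.071432, which rounds to 171.0714.

171.0714


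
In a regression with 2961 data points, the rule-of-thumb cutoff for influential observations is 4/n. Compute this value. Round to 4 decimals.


The threshold is 4/n.
4/2961 = 0.0014.

0.0014


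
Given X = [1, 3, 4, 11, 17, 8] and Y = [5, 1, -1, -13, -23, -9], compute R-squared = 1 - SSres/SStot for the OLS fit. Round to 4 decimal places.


Fit the OLS line: b0 = 6.0977, b1 = -1.7406.
SSres = 2.0677.
SStot = 539.3333.
R^2 = 1 - 2.0677/539.3333 = 0.9962.

0.9962


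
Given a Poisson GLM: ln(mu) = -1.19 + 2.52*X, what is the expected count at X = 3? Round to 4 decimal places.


Compute eta = -1.19 + 2.52 * 3 = 6.3700.
Apply inverse link: mu = e^6.3700 = 584.0578.

584.0578


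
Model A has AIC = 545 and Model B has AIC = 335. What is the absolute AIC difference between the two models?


Compute |545 - 335| = 210.
Model B has the smaller AIC.

210


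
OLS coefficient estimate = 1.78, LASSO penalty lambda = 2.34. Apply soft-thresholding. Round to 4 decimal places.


|beta_OLS| = 1.78.
lambda = 2.34.
Since |beta| <= lambda, the coefficient is set to 0.
Result = 0.0000.

0.0000


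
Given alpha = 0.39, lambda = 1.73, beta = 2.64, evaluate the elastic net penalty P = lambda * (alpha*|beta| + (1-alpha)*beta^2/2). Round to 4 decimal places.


L1 component = 0.39 * |2.64| = 1.0296.
L2 component = 0.61 * 2.64^2 / 2 = 2.1257.
Penalty = 1.73 * (1.0296 + 2.1257) = 1.73 * 3.1553 = 5.4587.

5.4587


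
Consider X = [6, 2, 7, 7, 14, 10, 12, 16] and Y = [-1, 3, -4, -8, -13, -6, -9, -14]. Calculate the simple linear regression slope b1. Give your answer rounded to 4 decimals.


The sample means are xbar = 9.2500 and ybar = -6.5000.
Compute S_xx = 149.5000 and S_xy = -177.0000.
Slope b1 = S_xy / S_xx = -177.0000 / 149.5000 = -1.1839.

-1.1839


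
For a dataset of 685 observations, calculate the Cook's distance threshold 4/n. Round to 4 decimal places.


The threshold is 4/n.
4/685 = 0.0058.

0.0058


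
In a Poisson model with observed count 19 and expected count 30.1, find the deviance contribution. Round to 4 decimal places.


y/mu = 19/30.1 = 0.631229 (approx.), and ln(19/30.1) = -0.460086.
y * ln(y/mu) = 19 * -0.460086 = -8.741634.
y - mu = -11.1.
D = 2 * (-8.741634 - -11.1) = 4.716732, which rounds to 4.7167.

4.7167


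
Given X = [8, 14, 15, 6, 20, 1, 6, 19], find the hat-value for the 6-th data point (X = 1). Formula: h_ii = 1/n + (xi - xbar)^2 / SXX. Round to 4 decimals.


Compute xbar = 11.1250 with n = 8 observations.
SXX = 328.8750.
Leverage = 1/8 + (1 - 11.1250)^2/328.8750 = 0.4367.

0.4367


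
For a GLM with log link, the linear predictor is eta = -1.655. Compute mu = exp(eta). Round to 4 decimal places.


The inverse log link gives:
mu = exp(-1.655) = 0.1911.

0.1911


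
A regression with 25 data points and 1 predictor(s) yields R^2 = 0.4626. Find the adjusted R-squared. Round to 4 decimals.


Plug in: Adj R^2 = 1 - (1 - 0.4626) * 24/23.
= 1 - 0.5374 * 24/23
= 1 - 12.8976 / 23
= 1 - 0.5608 = 0.4392.

0.4392


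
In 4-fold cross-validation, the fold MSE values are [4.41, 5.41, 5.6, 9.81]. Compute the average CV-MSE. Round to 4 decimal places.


Total MSE across folds = 25.2300.
CV-MSE = 25.2300/4 = 6.3075.

6.3075


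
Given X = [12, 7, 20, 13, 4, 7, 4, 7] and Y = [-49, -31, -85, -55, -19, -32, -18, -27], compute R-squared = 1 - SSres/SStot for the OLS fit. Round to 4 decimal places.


Fit the OLS line: b0 = -1.2518, b1 = -4.1349.
SSres = 20.2217.
SStot = 3568.0000.
R^2 = 1 - 20.2217/3568.0000 = 0.9943.

0.9943


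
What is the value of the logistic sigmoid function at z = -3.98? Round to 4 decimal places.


exp(3.9800) = 53.5170.
1 + exp(-z) = 54.5170.
sigmoid = 1/54.5170 = 0.0183.

0.0183


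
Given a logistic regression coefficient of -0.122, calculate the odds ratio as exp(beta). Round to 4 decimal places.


exp(-0.122) = 0.8851.
So the odds ratio is 0.8851.

0.8851


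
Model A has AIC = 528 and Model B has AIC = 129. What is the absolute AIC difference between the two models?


Compute |528 - 129| = 399.
Model B has the smaller AIC.

399


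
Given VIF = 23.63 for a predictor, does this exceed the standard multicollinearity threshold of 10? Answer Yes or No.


Compare VIF = 23.63 to the threshold of 10.
23.63 >= 10, so the answer is Yes.

Yes


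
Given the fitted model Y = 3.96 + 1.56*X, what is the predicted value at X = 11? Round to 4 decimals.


Predicted value:
Y = 3.96 + (1.56)(11) = 3.96 + 17.1600 = 21.1200.

21.1200


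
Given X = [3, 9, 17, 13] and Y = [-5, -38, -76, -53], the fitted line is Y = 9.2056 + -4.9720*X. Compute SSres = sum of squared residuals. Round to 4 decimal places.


Compute predicted values, then residuals = yi - yhat_i.
Residuals: [0.7104, -2.4576, -0.6816, 2.4304].
SSres = sum(residual^2) = 12.9159.

12.9159


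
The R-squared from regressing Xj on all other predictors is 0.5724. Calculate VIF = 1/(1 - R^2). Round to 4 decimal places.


VIF = 1 / (1 - 0.5724).
= 1 / 0.4276 = 2.3386.

2.3386
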